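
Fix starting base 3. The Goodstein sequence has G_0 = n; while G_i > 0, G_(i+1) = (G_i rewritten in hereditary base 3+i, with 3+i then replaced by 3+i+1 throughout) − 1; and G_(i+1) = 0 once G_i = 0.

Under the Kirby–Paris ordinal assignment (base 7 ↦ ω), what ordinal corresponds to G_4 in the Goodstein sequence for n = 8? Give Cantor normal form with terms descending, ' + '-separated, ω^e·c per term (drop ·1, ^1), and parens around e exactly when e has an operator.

G_0=8  [base 3] 2·3 + 2  →[3↦4]→  2·4 + 2 = 10  −1 ⇒ G_1=9
G_1=9  [base 4] 2·4 + 1  →[4↦5]→  2·5 + 1 = 11  −1 ⇒ G_2=10
G_2=10  [base 5] 2·5  →[5↦6]→  2·6 = 12  −1 ⇒ G_3=11
G_3=11  [base 6] 6 + 5  →[6↦7]→  7 + 5 = 12  −1 ⇒ G_4=11

ω + 4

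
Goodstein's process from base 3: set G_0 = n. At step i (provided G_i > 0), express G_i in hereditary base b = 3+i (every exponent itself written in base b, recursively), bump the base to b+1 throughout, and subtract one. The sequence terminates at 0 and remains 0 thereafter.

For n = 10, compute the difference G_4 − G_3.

10 —HB3→ 3^2 + 1 —bump→ 4^2 + 1 = 17 —(−1)→ 16
16 —HB4→ 4^2 —bump→ 5^2 = 25 —(−1)→ 24
24 —HB5→ 4·5 + 4 —bump→ 4·6 + 4 = 28 —(−1)→ 27
27 —HB6→ 4·6 + 3 —bump→ 4·7 + 3 = 31 —(−1)→ 30

3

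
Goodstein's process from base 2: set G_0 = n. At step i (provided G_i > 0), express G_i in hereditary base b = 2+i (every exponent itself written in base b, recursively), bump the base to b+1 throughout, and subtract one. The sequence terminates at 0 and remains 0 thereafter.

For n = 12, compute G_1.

107

G_0=12  [base 2] 2^(2 + 1) + 2^2  →[2↦3]→  3^(3 + 1) + 3^3 = 108  −1 ⇒ G_1=107
G_1=107  [base 3] 3^(3 + 1) + 2·3^2 + 2·3 + 2  →[3↦4]→  4^(4 + 1) + 2·4^2 + 2·4 + 2 = 1066  −1 ⇒ G_2=1065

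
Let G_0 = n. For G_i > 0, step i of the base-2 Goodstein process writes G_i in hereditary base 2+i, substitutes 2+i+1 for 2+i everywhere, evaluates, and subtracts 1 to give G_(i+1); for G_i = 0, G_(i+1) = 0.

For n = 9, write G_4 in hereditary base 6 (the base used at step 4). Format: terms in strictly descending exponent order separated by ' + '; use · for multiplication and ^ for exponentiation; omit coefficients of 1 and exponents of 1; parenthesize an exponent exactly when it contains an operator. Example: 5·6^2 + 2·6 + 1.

base 2: 9 = 2^(2 + 1) + 1; at 3: 3^(3 + 1) + 1 = 82; next = 81
base 3: 81 = 3^(3 + 1); at 4: 4^(4 + 1) = 1024; next = 1023
base 4: 1023 = 3·4^4 + 3·4^3 + 3·4^2 + 3·4 + 3; at 5: 3·5^5 + 3·5^3 + 3·5^2 + 3·5 + 3 = 9843; next = 9842
base 5: 9842 = 3·5^5 + 3·5^3 + 3·5^2 + 3·5 + 2; at 6: 3·6^6 + 3·6^3 + 3·6^2 + 3·6 + 2 = 140744; next = 140743
base 6: 140743 = 3·6^6 + 3·6^3 + 3·6^2 + 3·6 + 1; at 7: 3·7^7 + 3·7^3 + 3·7^2 + 3·7 + 1 = 2471827; next = 2471826

3·6^6 + 3·6^3 + 3·6^2 + 3·6 + 1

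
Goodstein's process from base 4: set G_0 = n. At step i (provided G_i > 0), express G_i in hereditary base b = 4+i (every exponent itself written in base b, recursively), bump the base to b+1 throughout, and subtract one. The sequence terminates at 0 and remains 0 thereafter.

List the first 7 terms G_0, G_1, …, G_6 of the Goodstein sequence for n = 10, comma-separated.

G_0 = 10. HB_4(10) = 2·4 + 2. Bump = 12. G_1 = 11.
G_1 = 11. HB_5(11) = 2·5 + 1. Bump = 13. G_2 = 12.
G_2 = 12. HB_6(12) = 2·6. Bump = 14. G_3 = 13.
G_3 = 13. HB_7(13) = 7 + 6. Bump = 14. G_4 = 13.
G_4 = 13. HB_8(13) = 8 + 5. Bump = 14. G_5 = 13.
G_5 = 13. HB_9(13) = 9 + 4. Bump = 14. G_6 = 13.

10, 11, 12, 13, 13, 13, 13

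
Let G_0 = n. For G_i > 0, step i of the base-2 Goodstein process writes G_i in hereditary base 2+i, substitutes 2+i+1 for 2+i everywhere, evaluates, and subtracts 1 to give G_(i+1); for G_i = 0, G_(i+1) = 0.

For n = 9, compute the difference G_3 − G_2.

8819

step 0: 9 = 2^(2 + 1) + 1; sub 3 for 2: 3^(3 + 1) + 1; = 82; G_1 = 82−1 = 81
step 1: 81 = 3^(3 + 1); sub 4 for 3: 4^(4 + 1); = 1024; G_2 = 1024−1 = 1023
step 2: 1023 = 3·4^4 + 3·4^3 + 3·4^2 + 3·4 + 3; sub 5 for 4: 3·5^5 + 3·5^3 + 3·5^2 + 3·5 + 3; = 9843; G_3 = 9843−1 = 9842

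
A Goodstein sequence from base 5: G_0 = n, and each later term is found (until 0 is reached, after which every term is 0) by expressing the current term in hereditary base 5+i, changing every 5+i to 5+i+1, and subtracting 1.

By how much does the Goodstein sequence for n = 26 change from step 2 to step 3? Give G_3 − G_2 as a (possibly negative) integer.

5

base 5: 26 = 5^2 + 1; at 6: 6^2 + 1 = 37; next = 36
base 6: 36 = 6^2; at 7: 7^2 = 49; next = 48
base 7: 48 = 6·7 + 6; at 8: 6·8 + 6 = 54; next = 53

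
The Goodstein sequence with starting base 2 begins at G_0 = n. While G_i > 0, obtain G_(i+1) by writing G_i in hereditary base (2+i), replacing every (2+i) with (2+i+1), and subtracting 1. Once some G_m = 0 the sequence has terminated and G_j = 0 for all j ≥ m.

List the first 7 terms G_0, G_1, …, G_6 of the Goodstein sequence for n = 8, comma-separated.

(0) 8|_2 = 2^(2 + 1) ↦ 3^(3 + 1)|_3 = 81 ⇒ 80
(1) 80|_3 = 2·3^3 + 2·3^2 + 2·3 + 2 ↦ 2·4^4 + 2·4^2 + 2·4 + 2|_4 = 554 ⇒ 553
(2) 553|_4 = 2·4^4 + 2·4^2 + 2·4 + 1 ↦ 2·5^5 + 2·5^2 + 2·5 + 1|_5 = 6311 ⇒ 6310
(3) 6310|_5 = 2·5^5 + 2·5^2 + 2·5 ↦ 2·6^6 + 2·6^2 + 2·6|_6 = 93396 ⇒ 93395
(4) 93395|_6 = 2·6^6 + 2·6^2 + 6 + 5 ↦ 2·7^7 + 2·7^2 + 7 + 5|_7 = 1647196 ⇒ 1647195
(5) 1647195|_7 = 2·7^7 + 2·7^2 + 7 + 4 ↦ 2·8^8 + 2·8^2 + 8 + 4|_8 = 33554572 ⇒ 33554571

8, 80, 553, 6310, 93395, 1647195, 33554571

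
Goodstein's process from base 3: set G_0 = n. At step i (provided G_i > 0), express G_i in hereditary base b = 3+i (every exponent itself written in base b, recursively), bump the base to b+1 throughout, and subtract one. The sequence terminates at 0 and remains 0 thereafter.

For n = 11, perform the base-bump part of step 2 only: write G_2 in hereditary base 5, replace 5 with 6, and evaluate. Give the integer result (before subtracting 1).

36

[0] 11 ≡ 3^2 + 2 (base 3). Lift 4: 18. −1: 17.
[1] 17 ≡ 4^2 + 1 (base 4). Lift 5: 26. −1: 25.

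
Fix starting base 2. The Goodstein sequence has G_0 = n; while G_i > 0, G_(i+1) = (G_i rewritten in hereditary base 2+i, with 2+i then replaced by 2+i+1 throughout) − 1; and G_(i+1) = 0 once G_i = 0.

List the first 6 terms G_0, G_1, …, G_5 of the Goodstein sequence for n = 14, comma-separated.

14, 110, 1281, 18750, 326591, 5862840

G_0 = 14. HB_2(14) = 2^(2 + 1) + 2^2 + 2. Bump = 111. G_1 = 110.
G_1 = 110. HB_3(110) = 3^(3 + 1) + 3^3 + 2. Bump = 1282. G_2 = 1281.
G_2 = 1281. HB_4(1281) = 4^(4 + 1) + 4^4 + 1. Bump = 18751. G_3 = 18750.
G_3 = 18750. HB_5(18750) = 5^(5 + 1) + 5^5. Bump = 326592. G_4 = 326591.
G_4 = 326591. HB_6(326591) = 6^(6 + 1) + 5·6^5 + 5·6^4 + 5·6^3 + 5·6^2 + 5·6 + 5. Bump = 5862841. G_5 = 5862840.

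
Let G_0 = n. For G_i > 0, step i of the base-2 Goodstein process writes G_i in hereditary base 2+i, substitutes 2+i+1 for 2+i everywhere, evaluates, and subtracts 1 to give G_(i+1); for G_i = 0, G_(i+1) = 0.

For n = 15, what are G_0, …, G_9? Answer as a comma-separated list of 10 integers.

G_0=15  [base 2] 2^(2 + 1) + 2^2 + 2 + 1  →[2↦3]→  3^(3 + 1) + 3^3 + 3 + 1 = 112  −1 ⇒ G_1=111
G_1=111  [base 3] 3^(3 + 1) + 3^3 + 3  →[3↦4]→  4^(4 + 1) + 4^4 + 4 = 1284  −1 ⇒ G_2=1283
G_2=1283  [base 4] 4^(4 + 1) + 4^4 + 3  →[4↦5]→  5^(5 + 1) + 5^5 + 3 = 18753  −1 ⇒ G_3=18752
G_3=18752  [base 5] 5^(5 + 1) + 5^5 + 2  →[5↦6]→  6^(6 + 1) + 6^6 + 2 = 326594  −1 ⇒ G_4=326593
G_4=326593  [base 6] 6^(6 + 1) + 6^6 + 1  →[6↦7]→  7^(7 + 1) + 7^7 + 1 = 6588345  −1 ⇒ G_5=6588344
G_5=6588344  [base 7] 7^(7 + 1) + 7^7  →[7↦8]→  8^(8 + 1) + 8^8 = 150994944  −1 ⇒ G_6=150994943
G_6=150994943  [base 8] 8^(8 + 1) + 7·8^7 + 7·8^6 + 7·8^5 + 7·8^4 + 7·8^3 + 7·8^2 + 7·8 + 7  →[8↦9]→  9^(9 + 1) + 7·9^7 + 7·9^6 + 7·9^5 + 7·9^4 + 7·9^3 + 7·9^2 + 7·9 + 7 = 3524450281  −1 ⇒ G_7=3524450280
G_7=3524450280  [base 9] 9^(9 + 1) + 7·9^7 + 7·9^6 + 7·9^5 + 7·9^4 + 7·9^3 + 7·9^2 + 7·9 + 6  →[9↦10]→  10^(10 + 1) + 7·10^7 + 7·10^6 + 7·10^5 + 7·10^4 + 7·10^3 + 7·10^2 + 7·10 + 6 = 100077777776  −1 ⇒ G_8=100077777775
G_8=100077777775  [base 10] 10^(10 + 1) + 7·10^7 + 7·10^6 + 7·10^5 + 7·10^4 + 7·10^3 + 7·10^2 + 7·10 + 5  →[10↦11]→  11^(11 + 1) + 7·11^7 + 7·11^6 + 7·11^5 + 7·11^4 + 7·11^3 + 7·11^2 + 7·11 + 5 = 3138578427935  −1 ⇒ G_9=3138578427934

15, 111, 1283, 18752, 326593, 6588344, 150994943, 3524450280, 100077777775, 3138578427934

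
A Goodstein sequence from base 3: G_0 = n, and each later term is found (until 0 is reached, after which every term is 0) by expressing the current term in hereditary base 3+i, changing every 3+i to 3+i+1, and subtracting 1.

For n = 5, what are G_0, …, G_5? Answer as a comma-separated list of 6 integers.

step 0: 5 = 3 + 2; sub 4 for 3: 4 + 2; = 6; G_1 = 6−1 = 5
step 1: 5 = 4 + 1; sub 5 for 4: 5 + 1; = 6; G_2 = 6−1 = 5
step 2: 5 = 5; sub 6 for 5: 6; = 6; G_3 = 6−1 = 5
step 3: 5 = 5; sub 7 for 6: 5; = 5; G_4 = 5−1 = 4
step 4: 4 = 4; sub 8 for 7: 4; = 4; G_5 = 4−1 = 3

5, 5, 5, 5, 4, 3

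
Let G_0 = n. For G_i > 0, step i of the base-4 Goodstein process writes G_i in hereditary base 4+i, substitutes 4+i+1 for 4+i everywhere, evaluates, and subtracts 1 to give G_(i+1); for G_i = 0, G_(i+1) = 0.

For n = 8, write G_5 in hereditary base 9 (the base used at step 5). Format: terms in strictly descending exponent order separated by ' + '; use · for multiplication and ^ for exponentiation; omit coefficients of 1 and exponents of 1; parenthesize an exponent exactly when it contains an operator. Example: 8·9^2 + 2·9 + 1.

step 0: 8 = 2·4; sub 5 for 4: 2·5; = 10; G_1 = 10−1 = 9
step 1: 9 = 5 + 4; sub 6 for 5: 6 + 4; = 10; G_2 = 10−1 = 9
step 2: 9 = 6 + 3; sub 7 for 6: 7 + 3; = 10; G_3 = 10−1 = 9
step 3: 9 = 7 + 2; sub 8 for 7: 8 + 2; = 10; G_4 = 10−1 = 9
step 4: 9 = 8 + 1; sub 9 for 8: 9 + 1; = 10; G_5 = 10−1 = 9
step 5: 9 = 9; sub 10 for 9: 10; = 10; G_6 = 10−1 = 9

9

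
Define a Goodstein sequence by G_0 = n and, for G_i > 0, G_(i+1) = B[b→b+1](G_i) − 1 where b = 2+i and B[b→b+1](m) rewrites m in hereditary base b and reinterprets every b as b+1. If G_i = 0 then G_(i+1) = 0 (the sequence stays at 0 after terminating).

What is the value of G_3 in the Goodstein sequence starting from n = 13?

i=0: 13 = 2^(2 + 1) + 2^2 + 1 (b=2); 2→3: 3^(3 + 1) + 3^3 + 1 = 109; 109−1 = 108
i=1: 108 = 3^(3 + 1) + 3^3 (b=3); 3→4: 4^(4 + 1) + 4^4 = 1280; 1280−1 = 1279
i=2: 1279 = 4^(4 + 1) + 3·4^3 + 3·4^2 + 3·4 + 3 (b=4); 4→5: 5^(5 + 1) + 3·5^3 + 3·5^2 + 3·5 + 3 = 16093; 16093−1 = 16092
i=3: 16092 = 5^(5 + 1) + 3·5^3 + 3·5^2 + 3·5 + 2 (b=5); 5→6: 6^(6 + 1) + 3·6^3 + 3·6^2 + 3·6 + 2 = 280712; 280712−1 = 280711

16092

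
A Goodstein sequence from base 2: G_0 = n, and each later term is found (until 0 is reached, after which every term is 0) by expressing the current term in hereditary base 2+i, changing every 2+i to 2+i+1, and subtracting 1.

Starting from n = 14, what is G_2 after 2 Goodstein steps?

1281

(0) 14|_2 = 2^(2 + 1) + 2^2 + 2 ↦ 3^(3 + 1) + 3^3 + 3|_3 = 111 ⇒ 110
(1) 110|_3 = 3^(3 + 1) + 3^3 + 2 ↦ 4^(4 + 1) + 4^4 + 2|_4 = 1282 ⇒ 1281
(2) 1281|_4 = 4^(4 + 1) + 4^4 + 1 ↦ 5^(5 + 1) + 5^5 + 1|_5 = 18751 ⇒ 18750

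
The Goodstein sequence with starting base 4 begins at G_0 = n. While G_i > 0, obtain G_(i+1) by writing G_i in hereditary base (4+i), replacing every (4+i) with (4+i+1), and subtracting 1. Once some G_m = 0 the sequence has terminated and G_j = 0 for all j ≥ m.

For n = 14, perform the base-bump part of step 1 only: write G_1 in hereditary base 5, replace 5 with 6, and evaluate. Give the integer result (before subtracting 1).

(0) 14|_4 = 3·4 + 2 ↦ 3·5 + 2|_5 = 17 ⇒ 16
(1) 16|_5 = 3·5 + 1 ↦ 3·6 + 1|_6 = 19 ⇒ 18

19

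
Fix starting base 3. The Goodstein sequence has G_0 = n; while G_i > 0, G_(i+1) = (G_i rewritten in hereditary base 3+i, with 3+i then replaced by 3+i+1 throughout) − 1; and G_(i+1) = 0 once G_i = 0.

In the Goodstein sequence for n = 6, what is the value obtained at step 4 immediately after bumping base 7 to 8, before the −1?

8

base 3: 6 = 2·3; at 4: 2·4 = 8; next = 7
base 4: 7 = 4 + 3; at 5: 5 + 3 = 8; next = 7
base 5: 7 = 5 + 2; at 6: 6 + 2 = 8; next = 7
base 6: 7 = 6 + 1; at 7: 7 + 1 = 8; next = 7
base 7: 7 = 7; at 8: 8 = 8; next = 7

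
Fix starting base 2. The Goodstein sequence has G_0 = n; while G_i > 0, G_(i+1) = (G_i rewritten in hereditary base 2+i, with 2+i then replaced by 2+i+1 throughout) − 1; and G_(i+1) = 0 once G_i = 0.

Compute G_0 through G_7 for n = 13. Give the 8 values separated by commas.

[0] 13 ≡ 2^(2 + 1) + 2^2 + 1 (base 2). Lift 3: 109. −1: 108.
[1] 108 ≡ 3^(3 + 1) + 3^3 (base 3). Lift 4: 1280. −1: 1279.
[2] 1279 ≡ 4^(4 + 1) + 3·4^3 + 3·4^2 + 3·4 + 3 (base 4). Lift 5: 16093. −1: 16092.
[3] 16092 ≡ 5^(5 + 1) + 3·5^3 + 3·5^2 + 3·5 + 2 (base 5). Lift 6: 280712. −1: 280711.
[4] 280711 ≡ 6^(6 + 1) + 3·6^3 + 3·6^2 + 3·6 + 1 (base 6). Lift 7: 5765999. −1: 5765998.
[5] 5765998 ≡ 7^(7 + 1) + 3·7^3 + 3·7^2 + 3·7 (base 7). Lift 8: 134219480. −1: 134219479.
[6] 134219479 ≡ 8^(8 + 1) + 3·8^3 + 3·8^2 + 2·8 + 7 (base 8). Lift 9: 3486786856. −1: 3486786855.

13, 108, 1279, 16092, 280711, 5765998, 134219479, 3486786855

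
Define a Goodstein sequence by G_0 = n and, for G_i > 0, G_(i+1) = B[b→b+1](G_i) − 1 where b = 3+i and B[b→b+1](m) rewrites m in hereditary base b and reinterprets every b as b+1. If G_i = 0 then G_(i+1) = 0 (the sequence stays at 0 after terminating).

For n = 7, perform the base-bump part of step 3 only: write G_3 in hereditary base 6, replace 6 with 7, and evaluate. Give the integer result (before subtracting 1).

10

G_0 = 7. HB_3(7) = 2·3 + 1. Bump = 9. G_1 = 8.
G_1 = 8. HB_4(8) = 2·4. Bump = 10. G_2 = 9.
G_2 = 9. HB_5(9) = 5 + 4. Bump = 10. G_3 = 9.
G_3 = 9. HB_6(9) = 6 + 3. Bump = 10. G_4 = 9.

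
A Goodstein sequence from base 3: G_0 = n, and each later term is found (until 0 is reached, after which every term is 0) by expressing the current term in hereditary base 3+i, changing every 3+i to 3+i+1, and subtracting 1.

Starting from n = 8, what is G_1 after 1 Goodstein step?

9

8 —HB3→ 2·3 + 2 —bump→ 2·4 + 2 = 10 —(−1)→ 9
9 —HB4→ 2·4 + 1 —bump→ 2·5 + 1 = 11 —(−1)→ 10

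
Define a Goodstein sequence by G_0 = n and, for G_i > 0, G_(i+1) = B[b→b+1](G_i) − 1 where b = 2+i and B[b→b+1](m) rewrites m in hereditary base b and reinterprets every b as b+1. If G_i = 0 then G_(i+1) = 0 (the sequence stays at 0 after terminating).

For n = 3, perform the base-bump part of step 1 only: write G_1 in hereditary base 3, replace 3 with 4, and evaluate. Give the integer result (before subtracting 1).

i=0: 3 = 2 + 1 (b=2); 2→3: 3 + 1 = 4; 4−1 = 3
i=1: 3 = 3 (b=3); 3→4: 4 = 4; 4−1 = 3

4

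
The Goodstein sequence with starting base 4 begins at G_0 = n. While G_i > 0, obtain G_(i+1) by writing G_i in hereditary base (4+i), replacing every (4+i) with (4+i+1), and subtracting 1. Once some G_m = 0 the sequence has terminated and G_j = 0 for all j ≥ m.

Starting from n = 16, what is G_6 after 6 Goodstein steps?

39

G_0 = 16. HB_4(16) = 4^2. Bump = 25. G_1 = 24.
G_1 = 24. HB_5(24) = 4·5 + 4. Bump = 28. G_2 = 27.
G_2 = 27. HB_6(27) = 4·6 + 3. Bump = 31. G_3 = 30.
G_3 = 30. HB_7(30) = 4·7 + 2. Bump = 34. G_4 = 33.
G_4 = 33. HB_8(33) = 4·8 + 1. Bump = 37. G_5 = 36.
G_5 = 36. HB_9(36) = 4·9. Bump = 40. G_6 = 39.
G_6 = 39. HB_10(39) = 3·10 + 9. Bump = 42. G_7 = 41.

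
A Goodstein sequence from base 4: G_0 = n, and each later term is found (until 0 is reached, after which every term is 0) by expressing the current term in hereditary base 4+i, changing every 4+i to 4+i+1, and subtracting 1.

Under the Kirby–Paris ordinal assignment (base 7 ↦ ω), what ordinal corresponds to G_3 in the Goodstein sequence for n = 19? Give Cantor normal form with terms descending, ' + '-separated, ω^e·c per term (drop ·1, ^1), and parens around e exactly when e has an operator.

ω^2

i=0: 19 = 4^2 + 3 (b=4); 4→5: 5^2 + 3 = 28; 28−1 = 27
i=1: 27 = 5^2 + 2 (b=5); 5→6: 6^2 + 2 = 38; 38−1 = 37
i=2: 37 = 6^2 + 1 (b=6); 6→7: 7^2 + 1 = 50; 50−1 = 49
i=3: 49 = 7^2 (b=7); 7→8: 8^2 = 64; 64−1 = 63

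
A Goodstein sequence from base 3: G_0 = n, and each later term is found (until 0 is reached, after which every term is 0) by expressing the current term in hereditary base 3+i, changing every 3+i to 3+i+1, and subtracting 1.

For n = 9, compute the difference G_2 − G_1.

G_0 = 9. HB_3(9) = 3^2. Bump = 16. G_1 = 15.
G_1 = 15. HB_4(15) = 3·4 + 3. Bump = 18. G_2 = 17.

2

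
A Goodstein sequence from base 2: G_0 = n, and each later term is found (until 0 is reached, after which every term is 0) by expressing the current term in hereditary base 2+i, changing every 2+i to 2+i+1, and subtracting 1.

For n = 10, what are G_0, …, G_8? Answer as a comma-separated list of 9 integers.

10, 83, 1025, 15625, 279935, 4215754, 84073323, 1937434592, 50000555551

i=0: 10 = 2^(2 + 1) + 2 (b=2); 2→3: 3^(3 + 1) + 3 = 84; 84−1 = 83
i=1: 83 = 3^(3 + 1) + 2 (b=3); 3→4: 4^(4 + 1) + 2 = 1026; 1026−1 = 1025
i=2: 1025 = 4^(4 + 1) + 1 (b=4); 4→5: 5^(5 + 1) + 1 = 15626; 15626−1 = 15625
i=3: 15625 = 5^(5 + 1) (b=5); 5→6: 6^(6 + 1) = 279936; 279936−1 = 279935
i=4: 279935 = 5·6^6 + 5·6^5 + 5·6^4 + 5·6^3 + 5·6^2 + 5·6 + 5 (b=6); 6→7: 5·7^7 + 5·7^5 + 5·7^4 + 5·7^3 + 5·7^2 + 5·7 + 5 = 4215755; 4215755−1 = 4215754
i=5: 4215754 = 5·7^7 + 5·7^5 + 5·7^4 + 5·7^3 + 5·7^2 + 5·7 + 4 (b=7); 7→8: 5·8^8 + 5·8^5 + 5·8^4 + 5·8^3 + 5·8^2 + 5·8 + 4 = 84073324; 84073324−1 = 84073323
i=6: 84073323 = 5·8^8 + 5·8^5 + 5·8^4 + 5·8^3 + 5·8^2 + 5·8 + 3 (b=8); 8→9: 5·9^9 + 5·9^5 + 5·9^4 + 5·9^3 + 5·9^2 + 5·9 + 3 = 1937434593; 1937434593−1 = 1937434592
i=7: 1937434592 = 5·9^9 + 5·9^5 + 5·9^4 + 5·9^3 + 5·9^2 + 5·9 + 2 (b=9); 9→10: 5·10^10 + 5·10^5 + 5·10^4 + 5·10^3 + 5·10^2 + 5·10 + 2 = 50000555552; 50000555552−1 = 50000555551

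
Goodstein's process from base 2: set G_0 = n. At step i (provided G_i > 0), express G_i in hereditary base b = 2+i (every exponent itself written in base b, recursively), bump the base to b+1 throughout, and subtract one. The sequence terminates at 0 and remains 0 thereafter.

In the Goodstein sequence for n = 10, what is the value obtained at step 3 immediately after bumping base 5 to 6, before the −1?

279936

(0) 10|_2 = 2^(2 + 1) + 2 ↦ 3^(3 + 1) + 3|_3 = 84 ⇒ 83
(1) 83|_3 = 3^(3 + 1) + 2 ↦ 4^(4 + 1) + 2|_4 = 1026 ⇒ 1025
(2) 1025|_4 = 4^(4 + 1) + 1 ↦ 5^(5 + 1) + 1|_5 = 15626 ⇒ 15625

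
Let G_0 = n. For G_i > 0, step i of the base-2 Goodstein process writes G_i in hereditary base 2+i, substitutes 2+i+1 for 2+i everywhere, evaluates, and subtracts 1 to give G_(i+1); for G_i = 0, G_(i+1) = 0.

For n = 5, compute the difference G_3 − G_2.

212

G_0=5  [base 2] 2^2 + 1  →[2↦3]→  3^3 + 1 = 28  −1 ⇒ G_1=27
G_1=27  [base 3] 3^3  →[3↦4]→  4^4 = 256  −1 ⇒ G_2=255
G_2=255  [base 4] 3·4^3 + 3·4^2 + 3·4 + 3  →[4↦5]→  3·5^3 + 3·5^2 + 3·5 + 3 = 468  −1 ⇒ G_3=467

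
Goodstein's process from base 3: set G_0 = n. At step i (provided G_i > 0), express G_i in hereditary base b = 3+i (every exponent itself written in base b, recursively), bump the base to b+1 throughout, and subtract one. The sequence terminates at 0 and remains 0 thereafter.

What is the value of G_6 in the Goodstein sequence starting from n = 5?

2

step 0: 5 = 3 + 2; sub 4 for 3: 4 + 2; = 6; G_1 = 6−1 = 5
step 1: 5 = 4 + 1; sub 5 for 4: 5 + 1; = 6; G_2 = 6−1 = 5
step 2: 5 = 5; sub 6 for 5: 6; = 6; G_3 = 6−1 = 5
step 3: 5 = 5; sub 7 for 6: 5; = 5; G_4 = 5−1 = 4
step 4: 4 = 4; sub 8 for 7: 4; = 4; G_5 = 4−1 = 3
step 5: 3 = 3; sub 9 for 8: 3; = 3; G_6 = 3−1 = 2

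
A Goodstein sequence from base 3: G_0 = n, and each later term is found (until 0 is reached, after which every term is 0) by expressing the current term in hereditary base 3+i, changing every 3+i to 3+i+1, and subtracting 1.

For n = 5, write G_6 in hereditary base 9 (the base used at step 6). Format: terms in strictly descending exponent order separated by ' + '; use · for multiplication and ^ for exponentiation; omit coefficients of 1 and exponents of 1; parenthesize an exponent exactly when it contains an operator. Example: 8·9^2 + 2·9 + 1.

2

G_0 = 5. HB_3(5) = 3 + 2. Bump = 6. G_1 = 5.
G_1 = 5. HB_4(5) = 4 + 1. Bump = 6. G_2 = 5.
G_2 = 5. HB_5(5) = 5. Bump = 6. G_3 = 5.
G_3 = 5. HB_6(5) = 5. Bump = 5. G_4 = 4.
G_4 = 4. HB_7(4) = 4. Bump = 4. G_5 = 3.
G_5 = 3. HB_8(3) = 3. Bump = 3. G_6 = 2.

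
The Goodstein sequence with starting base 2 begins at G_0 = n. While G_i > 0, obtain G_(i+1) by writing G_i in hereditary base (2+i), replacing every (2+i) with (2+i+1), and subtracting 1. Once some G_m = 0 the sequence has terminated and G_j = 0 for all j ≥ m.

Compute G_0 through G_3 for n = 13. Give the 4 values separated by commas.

[0] 13 ≡ 2^(2 + 1) + 2^2 + 1 (base 2). Lift 3: 109. −1: 108.
[1] 108 ≡ 3^(3 + 1) + 3^3 (base 3). Lift 4: 1280. −1: 1279.
[2] 1279 ≡ 4^(4 + 1) + 3·4^3 + 3·4^2 + 3·4 + 3 (base 4). Lift 5: 16093. −1: 16092.

13, 108, 1279, 16092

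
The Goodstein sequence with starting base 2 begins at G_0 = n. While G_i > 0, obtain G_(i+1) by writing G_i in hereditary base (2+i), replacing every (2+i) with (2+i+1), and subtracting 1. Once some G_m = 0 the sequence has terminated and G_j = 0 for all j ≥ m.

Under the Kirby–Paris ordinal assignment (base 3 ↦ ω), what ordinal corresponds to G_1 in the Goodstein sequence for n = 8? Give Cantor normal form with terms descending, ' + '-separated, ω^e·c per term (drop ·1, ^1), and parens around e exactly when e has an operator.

G_0=8  [base 2] 2^(2 + 1)  →[2↦3]→  3^(3 + 1) = 81  −1 ⇒ G_1=80
G_1=80  [base 3] 2·3^3 + 2·3^2 + 2·3 + 2  →[3↦4]→  2·4^4 + 2·4^2 + 2·4 + 2 = 554  −1 ⇒ G_2=553

ω^ω·2 + ω^2·2 + ω·2 + 2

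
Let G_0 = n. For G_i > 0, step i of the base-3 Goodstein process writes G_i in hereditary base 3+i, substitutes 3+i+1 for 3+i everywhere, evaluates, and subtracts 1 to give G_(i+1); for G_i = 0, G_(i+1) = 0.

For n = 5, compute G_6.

2

(0) 5|_3 = 3 + 2 ↦ 4 + 2|_4 = 6 ⇒ 5
(1) 5|_4 = 4 + 1 ↦ 5 + 1|_5 = 6 ⇒ 5
(2) 5|_5 = 5 ↦ 6|_6 = 6 ⇒ 5
(3) 5|_6 = 5 ↦ 5|_7 = 5 ⇒ 4
(4) 4|_7 = 4 ↦ 4|_8 = 4 ⇒ 3
(5) 3|_8 = 3 ↦ 3|_9 = 3 ⇒ 2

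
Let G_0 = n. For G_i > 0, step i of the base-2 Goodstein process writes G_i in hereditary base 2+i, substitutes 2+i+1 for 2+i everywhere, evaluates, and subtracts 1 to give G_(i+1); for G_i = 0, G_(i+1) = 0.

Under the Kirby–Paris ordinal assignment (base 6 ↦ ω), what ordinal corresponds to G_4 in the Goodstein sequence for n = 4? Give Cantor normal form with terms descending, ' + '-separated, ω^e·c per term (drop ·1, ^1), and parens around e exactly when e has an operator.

G_0=4  [base 2] 2^2  →[2↦3]→  3^3 = 27  −1 ⇒ G_1=26
G_1=26  [base 3] 2·3^2 + 2·3 + 2  →[3↦4]→  2·4^2 + 2·4 + 2 = 42  −1 ⇒ G_2=41
G_2=41  [base 4] 2·4^2 + 2·4 + 1  →[4↦5]→  2·5^2 + 2·5 + 1 = 61  −1 ⇒ G_3=60
G_3=60  [base 5] 2·5^2 + 2·5  →[5↦6]→  2·6^2 + 2·6 = 84  −1 ⇒ G_4=83
G_4=83  [base 6] 2·6^2 + 6 + 5  →[6↦7]→  2·7^2 + 7 + 5 = 110  −1 ⇒ G_5=109

ω^2·2 + ω + 5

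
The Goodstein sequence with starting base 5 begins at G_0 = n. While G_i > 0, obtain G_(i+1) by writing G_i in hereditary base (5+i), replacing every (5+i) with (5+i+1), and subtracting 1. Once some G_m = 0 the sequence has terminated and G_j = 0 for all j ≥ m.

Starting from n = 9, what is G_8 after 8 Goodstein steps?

6

9 —HB5→ 5 + 4 —bump→ 6 + 4 = 10 —(−1)→ 9
9 —HB6→ 6 + 3 —bump→ 7 + 3 = 10 —(−1)→ 9
9 —HB7→ 7 + 2 —bump→ 8 + 2 = 10 —(−1)→ 9
9 —HB8→ 8 + 1 —bump→ 9 + 1 = 10 —(−1)→ 9
9 —HB9→ 9 —bump→ 10 = 10 —(−1)→ 9
9 —HB10→ 9 —bump→ 9 = 9 —(−1)→ 8
8 —HB11→ 8 —bump→ 8 = 8 —(−1)→ 7
7 —HB12→ 7 —bump→ 7 = 7 —(−1)→ 6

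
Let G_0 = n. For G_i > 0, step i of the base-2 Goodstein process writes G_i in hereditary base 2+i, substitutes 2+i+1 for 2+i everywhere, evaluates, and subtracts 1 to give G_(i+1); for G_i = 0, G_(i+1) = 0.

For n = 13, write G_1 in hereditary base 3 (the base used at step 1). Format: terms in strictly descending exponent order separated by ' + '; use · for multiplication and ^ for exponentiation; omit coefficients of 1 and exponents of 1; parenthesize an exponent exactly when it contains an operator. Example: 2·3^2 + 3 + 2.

3^(3 + 1) + 3^3

base 2: 13 = 2^(2 + 1) + 2^2 + 1; at 3: 3^(3 + 1) + 3^3 + 1 = 109; next = 108
base 3: 108 = 3^(3 + 1) + 3^3; at 4: 4^(4 + 1) + 4^4 = 1280; next = 1279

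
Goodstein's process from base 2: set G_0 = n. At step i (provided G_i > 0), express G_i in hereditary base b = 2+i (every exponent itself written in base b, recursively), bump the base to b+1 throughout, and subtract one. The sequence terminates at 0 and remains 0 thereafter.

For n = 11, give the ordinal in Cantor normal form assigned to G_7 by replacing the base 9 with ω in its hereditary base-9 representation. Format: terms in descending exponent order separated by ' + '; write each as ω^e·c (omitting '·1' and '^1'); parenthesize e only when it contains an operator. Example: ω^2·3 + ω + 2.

G_0=11  [base 2] 2^(2 + 1) + 2 + 1  →[2↦3]→  3^(3 + 1) + 3 + 1 = 85  −1 ⇒ G_1=84
G_1=84  [base 3] 3^(3 + 1) + 3  →[3↦4]→  4^(4 + 1) + 4 = 1028  −1 ⇒ G_2=1027
G_2=1027  [base 4] 4^(4 + 1) + 3  →[4↦5]→  5^(5 + 1) + 3 = 15628  −1 ⇒ G_3=15627
G_3=15627  [base 5] 5^(5 + 1) + 2  →[5↦6]→  6^(6 + 1) + 2 = 279938  −1 ⇒ G_4=279937
G_4=279937  [base 6] 6^(6 + 1) + 1  →[6↦7]→  7^(7 + 1) + 1 = 5764802  −1 ⇒ G_5=5764801
G_5=5764801  [base 7] 7^(7 + 1)  →[7↦8]→  8^(8 + 1) = 134217728  −1 ⇒ G_6=134217727
G_6=134217727  [base 8] 7·8^8 + 7·8^7 + 7·8^6 + 7·8^5 + 7·8^4 + 7·8^3 + 7·8^2 + 7·8 + 7  →[8↦9]→  7·9^9 + 7·9^7 + 7·9^6 + 7·9^5 + 7·9^4 + 7·9^3 + 7·9^2 + 7·9 + 7 = 2749609303  −1 ⇒ G_7=2749609302
G_7=2749609302  [base 9] 7·9^9 + 7·9^7 + 7·9^6 + 7·9^5 + 7·9^4 + 7·9^3 + 7·9^2 + 7·9 + 6  →[9↦10]→  7·10^10 + 7·10^7 + 7·10^6 + 7·10^5 + 7·10^4 + 7·10^3 + 7·10^2 + 7·10 + 6 = 70077777776  −1 ⇒ G_8=70077777775

ω^ω·7 + ω^7·7 + ω^6·7 + ω^5·7 + ω^4·7 + ω^3·7 + ω^2·7 + ω·7 + 6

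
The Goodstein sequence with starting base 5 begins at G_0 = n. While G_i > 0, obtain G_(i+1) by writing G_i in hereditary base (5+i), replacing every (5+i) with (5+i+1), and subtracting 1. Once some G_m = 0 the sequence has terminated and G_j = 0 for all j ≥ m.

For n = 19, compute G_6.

30

i=0: 19 = 3·5 + 4 (b=5); 5→6: 3·6 + 4 = 22; 22−1 = 21
i=1: 21 = 3·6 + 3 (b=6); 6→7: 3·7 + 3 = 24; 24−1 = 23
i=2: 23 = 3·7 + 2 (b=7); 7→8: 3·8 + 2 = 26; 26−1 = 25
i=3: 25 = 3·8 + 1 (b=8); 8→9: 3·9 + 1 = 28; 28−1 = 27
i=4: 27 = 3·9 (b=9); 9→10: 3·10 = 30; 30−1 = 29
i=5: 29 = 2·10 + 9 (b=10); 10→11: 2·11 + 9 = 31; 31−1 = 30
i=6: 30 = 2·11 + 8 (b=11); 11→12: 2·12 + 8 = 32; 32−1 = 31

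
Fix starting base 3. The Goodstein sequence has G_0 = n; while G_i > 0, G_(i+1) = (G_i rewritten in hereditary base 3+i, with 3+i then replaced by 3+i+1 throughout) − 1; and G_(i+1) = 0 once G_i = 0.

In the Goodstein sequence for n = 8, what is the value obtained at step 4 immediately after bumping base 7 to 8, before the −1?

i=0: 8 = 2·3 + 2 (b=3); 3→4: 2·4 + 2 = 10; 10−1 = 9
i=1: 9 = 2·4 + 1 (b=4); 4→5: 2·5 + 1 = 11; 11−1 = 10
i=2: 10 = 2·5 (b=5); 5→6: 2·6 = 12; 12−1 = 11
i=3: 11 = 6 + 5 (b=6); 6→7: 7 + 5 = 12; 12−1 = 11
i=4: 11 = 7 + 4 (b=7); 7→8: 8 + 4 = 12; 12−1 = 11

12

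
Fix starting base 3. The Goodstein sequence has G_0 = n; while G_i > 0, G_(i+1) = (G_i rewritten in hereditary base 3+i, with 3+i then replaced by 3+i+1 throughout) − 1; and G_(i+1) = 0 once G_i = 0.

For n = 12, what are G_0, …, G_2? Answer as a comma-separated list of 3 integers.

12 —HB3→ 3^2 + 3 —bump→ 4^2 + 4 = 20 —(−1)→ 19
19 —HB4→ 4^2 + 3 —bump→ 5^2 + 3 = 28 —(−1)→ 27

12, 19, 27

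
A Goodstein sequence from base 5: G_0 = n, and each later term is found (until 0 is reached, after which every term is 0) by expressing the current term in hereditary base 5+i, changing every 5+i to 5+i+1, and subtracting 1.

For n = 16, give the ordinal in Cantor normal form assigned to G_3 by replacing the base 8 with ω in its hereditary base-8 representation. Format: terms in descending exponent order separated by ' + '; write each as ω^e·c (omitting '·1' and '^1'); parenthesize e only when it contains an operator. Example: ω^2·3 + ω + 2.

ω·2 + 5

base 5: 16 = 3·5 + 1; at 6: 3·6 + 1 = 19; next = 18
base 6: 18 = 3·6; at 7: 3·7 = 21; next = 20
base 7: 20 = 2·7 + 6; at 8: 2·8 + 6 = 22; next = 21
base 8: 21 = 2·8 + 5; at 9: 2·9 + 5 = 23; next = 22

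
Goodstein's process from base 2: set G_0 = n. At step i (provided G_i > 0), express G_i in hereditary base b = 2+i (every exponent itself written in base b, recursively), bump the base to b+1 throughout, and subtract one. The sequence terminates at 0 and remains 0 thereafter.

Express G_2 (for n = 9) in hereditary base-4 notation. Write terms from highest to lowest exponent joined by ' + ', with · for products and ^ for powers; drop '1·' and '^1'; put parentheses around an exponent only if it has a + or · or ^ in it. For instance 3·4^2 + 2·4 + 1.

G_0=9  [base 2] 2^(2 + 1) + 1  →[2↦3]→  3^(3 + 1) + 1 = 82  −1 ⇒ G_1=81
G_1=81  [base 3] 3^(3 + 1)  →[3↦4]→  4^(4 + 1) = 1024  −1 ⇒ G_2=1023
G_2=1023  [base 4] 3·4^4 + 3·4^3 + 3·4^2 + 3·4 + 3  →[4↦5]→  3·5^5 + 3·5^3 + 3·5^2 + 3·5 + 3 = 9843  −1 ⇒ G_3=9842

3·4^4 + 3·4^3 + 3·4^2 + 3·4 + 3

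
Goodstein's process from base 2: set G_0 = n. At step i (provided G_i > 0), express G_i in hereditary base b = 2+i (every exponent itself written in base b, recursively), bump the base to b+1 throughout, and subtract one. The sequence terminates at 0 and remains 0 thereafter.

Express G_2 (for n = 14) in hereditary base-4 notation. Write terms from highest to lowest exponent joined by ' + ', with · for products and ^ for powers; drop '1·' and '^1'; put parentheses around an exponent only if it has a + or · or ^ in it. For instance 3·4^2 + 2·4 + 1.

4^(4 + 1) + 4^4 + 1

i=0: 14 = 2^(2 + 1) + 2^2 + 2 (b=2); 2→3: 3^(3 + 1) + 3^3 + 3 = 111; 111−1 = 110
i=1: 110 = 3^(3 + 1) + 3^3 + 2 (b=3); 3→4: 4^(4 + 1) + 4^4 + 2 = 1282; 1282−1 = 1281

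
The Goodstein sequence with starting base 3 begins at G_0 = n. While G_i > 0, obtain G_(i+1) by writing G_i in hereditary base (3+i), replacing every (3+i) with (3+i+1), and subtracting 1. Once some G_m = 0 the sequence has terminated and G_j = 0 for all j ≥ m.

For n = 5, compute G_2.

[0] 5 ≡ 3 + 2 (base 3). Lift 4: 6. −1: 5.
[1] 5 ≡ 4 + 1 (base 4). Lift 5: 6. −1: 5.
[2] 5 ≡ 5 (base 5). Lift 6: 6. −1: 5.

5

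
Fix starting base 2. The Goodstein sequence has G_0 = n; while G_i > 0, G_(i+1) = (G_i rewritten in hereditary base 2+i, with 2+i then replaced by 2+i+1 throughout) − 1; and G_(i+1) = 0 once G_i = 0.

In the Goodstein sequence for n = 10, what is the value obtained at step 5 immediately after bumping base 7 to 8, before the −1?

[0] 10 ≡ 2^(2 + 1) + 2 (base 2). Lift 3: 84. −1: 83.
[1] 83 ≡ 3^(3 + 1) + 2 (base 3). Lift 4: 1026. −1: 1025.
[2] 1025 ≡ 4^(4 + 1) + 1 (base 4). Lift 5: 15626. −1: 15625.
[3] 15625 ≡ 5^(5 + 1) (base 5). Lift 6: 279936. −1: 279935.
[4] 279935 ≡ 5·6^6 + 5·6^5 + 5·6^4 + 5·6^3 + 5·6^2 + 5·6 + 5 (base 6). Lift 7: 4215755. −1: 4215754.
[5] 4215754 ≡ 5·7^7 + 5·7^5 + 5·7^4 + 5·7^3 + 5·7^2 + 5·7 + 4 (base 7). Lift 8: 84073324. −1: 84073323.

84073324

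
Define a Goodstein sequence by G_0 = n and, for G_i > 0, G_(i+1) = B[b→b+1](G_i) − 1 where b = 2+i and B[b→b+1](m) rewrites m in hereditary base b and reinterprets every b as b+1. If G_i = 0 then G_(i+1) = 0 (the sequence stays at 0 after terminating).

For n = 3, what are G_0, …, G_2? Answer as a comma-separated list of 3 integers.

base 2: 3 = 2 + 1; at 3: 3 + 1 = 4; next = 3
base 3: 3 = 3; at 4: 4 = 4; next = 3

3, 3, 3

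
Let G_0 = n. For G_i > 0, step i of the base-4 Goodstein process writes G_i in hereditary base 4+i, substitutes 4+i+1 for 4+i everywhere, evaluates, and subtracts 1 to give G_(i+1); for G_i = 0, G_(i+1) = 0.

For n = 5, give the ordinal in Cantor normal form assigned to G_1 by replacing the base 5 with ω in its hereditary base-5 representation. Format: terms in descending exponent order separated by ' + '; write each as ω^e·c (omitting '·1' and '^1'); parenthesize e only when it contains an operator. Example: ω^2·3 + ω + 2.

step 0: 5 = 4 + 1; sub 5 for 4: 5 + 1; = 6; G_1 = 6−1 = 5
step 1: 5 = 5; sub 6 for 5: 6; = 6; G_2 = 6−1 = 5

ω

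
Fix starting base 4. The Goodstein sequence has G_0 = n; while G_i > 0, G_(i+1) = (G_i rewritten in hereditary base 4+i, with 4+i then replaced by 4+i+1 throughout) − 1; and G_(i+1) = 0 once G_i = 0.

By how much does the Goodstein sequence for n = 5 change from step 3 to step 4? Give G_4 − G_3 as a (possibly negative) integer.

-1

5 —HB4→ 4 + 1 —bump→ 5 + 1 = 6 —(−1)→ 5
5 —HB5→ 5 —bump→ 6 = 6 —(−1)→ 5
5 —HB6→ 5 —bump→ 5 = 5 —(−1)→ 4
4 —HB7→ 4 —bump→ 4 = 4 —(−1)→ 3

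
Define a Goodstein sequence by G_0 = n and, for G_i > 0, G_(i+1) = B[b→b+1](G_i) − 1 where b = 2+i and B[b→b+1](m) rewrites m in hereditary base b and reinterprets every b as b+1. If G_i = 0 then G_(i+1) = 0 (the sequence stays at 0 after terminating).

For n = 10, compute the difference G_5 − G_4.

10 —HB2→ 2^(2 + 1) + 2 —bump→ 3^(3 + 1) + 3 = 84 —(−1)→ 83
83 —HB3→ 3^(3 + 1) + 2 —bump→ 4^(4 + 1) + 2 = 1026 —(−1)→ 1025
1025 —HB4→ 4^(4 + 1) + 1 —bump→ 5^(5 + 1) + 1 = 15626 —(−1)→ 15625
15625 —HB5→ 5^(5 + 1) —bump→ 6^(6 + 1) = 279936 —(−1)→ 279935
279935 —HB6→ 5·6^6 + 5·6^5 + 5·6^4 + 5·6^3 + 5·6^2 + 5·6 + 5 —bump→ 5·7^7 + 5·7^5 + 5·7^4 + 5·7^3 + 5·7^2 + 5·7 + 5 = 4215755 —(−1)→ 4215754

3935819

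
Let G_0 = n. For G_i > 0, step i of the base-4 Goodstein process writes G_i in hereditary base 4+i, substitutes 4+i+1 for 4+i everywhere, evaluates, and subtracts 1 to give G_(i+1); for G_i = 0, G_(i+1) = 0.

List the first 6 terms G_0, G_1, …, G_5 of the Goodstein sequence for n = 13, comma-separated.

G_0=13  [base 4] 3·4 + 1  →[4↦5]→  3·5 + 1 = 16  −1 ⇒ G_1=15
G_1=15  [base 5] 3·5  →[5↦6]→  3·6 = 18  −1 ⇒ G_2=17
G_2=17  [base 6] 2·6 + 5  →[6↦7]→  2·7 + 5 = 19  −1 ⇒ G_3=18
G_3=18  [base 7] 2·7 + 4  →[7↦8]→  2·8 + 4 = 20  −1 ⇒ G_4=19
G_4=19  [base 8] 2·8 + 3  →[8↦9]→  2·9 + 3 = 21  −1 ⇒ G_5=20

13, 15, 17, 18, 19, 20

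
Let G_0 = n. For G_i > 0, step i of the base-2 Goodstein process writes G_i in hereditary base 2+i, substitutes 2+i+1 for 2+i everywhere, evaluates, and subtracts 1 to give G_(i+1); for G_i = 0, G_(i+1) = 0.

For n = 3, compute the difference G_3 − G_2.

-1

base 2: 3 = 2 + 1; at 3: 3 + 1 = 4; next = 3
base 3: 3 = 3; at 4: 4 = 4; next = 3
base 4: 3 = 3; at 5: 3 = 3; next = 2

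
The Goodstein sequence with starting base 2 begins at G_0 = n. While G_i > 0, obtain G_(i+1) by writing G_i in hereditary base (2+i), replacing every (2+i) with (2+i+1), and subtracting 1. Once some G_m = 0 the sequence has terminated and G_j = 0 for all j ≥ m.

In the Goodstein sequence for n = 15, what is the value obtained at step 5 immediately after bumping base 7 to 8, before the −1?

i=0: 15 = 2^(2 + 1) + 2^2 + 2 + 1 (b=2); 2→3: 3^(3 + 1) + 3^3 + 3 + 1 = 112; 112−1 = 111
i=1: 111 = 3^(3 + 1) + 3^3 + 3 (b=3); 3→4: 4^(4 + 1) + 4^4 + 4 = 1284; 1284−1 = 1283
i=2: 1283 = 4^(4 + 1) + 4^4 + 3 (b=4); 4→5: 5^(5 + 1) + 5^5 + 3 = 18753; 18753−1 = 18752
i=3: 18752 = 5^(5 + 1) + 5^5 + 2 (b=5); 5→6: 6^(6 + 1) + 6^6 + 2 = 326594; 326594−1 = 326593
i=4: 326593 = 6^(6 + 1) + 6^6 + 1 (b=6); 6→7: 7^(7 + 1) + 7^7 + 1 = 6588345; 6588345−1 = 6588344

150994944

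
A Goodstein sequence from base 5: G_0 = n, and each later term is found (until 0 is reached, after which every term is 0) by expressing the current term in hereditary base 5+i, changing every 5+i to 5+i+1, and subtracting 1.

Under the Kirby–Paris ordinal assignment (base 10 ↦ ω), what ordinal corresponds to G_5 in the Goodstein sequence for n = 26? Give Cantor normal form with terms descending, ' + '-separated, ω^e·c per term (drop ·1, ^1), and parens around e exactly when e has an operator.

step 0: 26 = 5^2 + 1; sub 6 for 5: 6^2 + 1; = 37; G_1 = 37−1 = 36
step 1: 36 = 6^2; sub 7 for 6: 7^2; = 49; G_2 = 49−1 = 48
step 2: 48 = 6·7 + 6; sub 8 for 7: 6·8 + 6; = 54; G_3 = 54−1 = 53
step 3: 53 = 6·8 + 5; sub 9 for 8: 6·9 + 5; = 59; G_4 = 59−1 = 58
step 4: 58 = 6·9 + 4; sub 10 for 9: 6·10 + 4; = 64; G_5 = 64−1 = 63
step 5: 63 = 6·10 + 3; sub 11 for 10: 6·11 + 3; = 69; G_6 = 69−1 = 68

ω·6 + 3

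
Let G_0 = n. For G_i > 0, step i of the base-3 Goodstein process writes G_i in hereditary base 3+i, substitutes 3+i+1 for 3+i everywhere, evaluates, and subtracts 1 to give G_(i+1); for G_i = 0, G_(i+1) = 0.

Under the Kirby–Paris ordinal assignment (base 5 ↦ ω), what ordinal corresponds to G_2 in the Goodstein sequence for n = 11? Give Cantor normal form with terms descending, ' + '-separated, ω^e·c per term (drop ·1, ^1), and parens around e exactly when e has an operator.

[0] 11 ≡ 3^2 + 2 (base 3). Lift 4: 18. −1: 17.
[1] 17 ≡ 4^2 + 1 (base 4). Lift 5: 26. −1: 25.

ω^2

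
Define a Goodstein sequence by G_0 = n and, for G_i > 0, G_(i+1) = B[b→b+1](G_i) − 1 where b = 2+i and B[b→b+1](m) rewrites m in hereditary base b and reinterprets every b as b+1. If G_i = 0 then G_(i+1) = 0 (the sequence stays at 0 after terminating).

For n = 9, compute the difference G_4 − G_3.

130901

[0] 9 ≡ 2^(2 + 1) + 1 (base 2). Lift 3: 82. −1: 81.
[1] 81 ≡ 3^(3 + 1) (base 3). Lift 4: 1024. −1: 1023.
[2] 1023 ≡ 3·4^4 + 3·4^3 + 3·4^2 + 3·4 + 3 (base 4). Lift 5: 9843. −1: 9842.
[3] 9842 ≡ 3·5^5 + 3·5^3 + 3·5^2 + 3·5 + 2 (base 5). Lift 6: 140744. −1: 140743.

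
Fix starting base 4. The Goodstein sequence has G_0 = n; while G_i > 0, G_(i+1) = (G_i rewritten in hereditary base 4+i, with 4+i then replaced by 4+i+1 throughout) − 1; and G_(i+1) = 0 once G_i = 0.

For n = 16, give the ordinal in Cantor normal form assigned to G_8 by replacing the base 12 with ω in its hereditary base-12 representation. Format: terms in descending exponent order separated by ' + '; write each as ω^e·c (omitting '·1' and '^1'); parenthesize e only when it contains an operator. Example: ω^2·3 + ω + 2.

[0] 16 ≡ 4^2 (base 4). Lift 5: 25. −1: 24.
[1] 24 ≡ 4·5 + 4 (base 5). Lift 6: 28. −1: 27.
[2] 27 ≡ 4·6 + 3 (base 6). Lift 7: 31. −1: 30.
[3] 30 ≡ 4·7 + 2 (base 7). Lift 8: 34. −1: 33.
[4] 33 ≡ 4·8 + 1 (base 8). Lift 9: 37. −1: 36.
[5] 36 ≡ 4·9 (base 9). Lift 10: 40. −1: 39.
[6] 39 ≡ 3·10 + 9 (base 10). Lift 11: 42. −1: 41.
[7] 41 ≡ 3·11 + 8 (base 11). Lift 12: 44. −1: 43.

ω·3 + 7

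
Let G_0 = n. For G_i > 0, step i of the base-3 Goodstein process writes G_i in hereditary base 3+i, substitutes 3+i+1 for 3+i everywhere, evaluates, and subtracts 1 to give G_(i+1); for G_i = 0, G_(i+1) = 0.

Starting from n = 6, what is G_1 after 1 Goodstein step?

G_0 = 6. HB_3(6) = 2·3. Bump = 8. G_1 = 7.
G_1 = 7. HB_4(7) = 4 + 3. Bump = 8. G_2 = 7.

7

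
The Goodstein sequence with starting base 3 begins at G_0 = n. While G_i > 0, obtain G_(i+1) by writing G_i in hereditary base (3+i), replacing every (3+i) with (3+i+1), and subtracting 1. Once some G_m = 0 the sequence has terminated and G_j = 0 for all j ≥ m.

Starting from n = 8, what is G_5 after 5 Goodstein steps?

base 3: 8 = 2·3 + 2; at 4: 2·4 + 2 = 10; next = 9
base 4: 9 = 2·4 + 1; at 5: 2·5 + 1 = 11; next = 10
base 5: 10 = 2·5; at 6: 2·6 = 12; next = 11
base 6: 11 = 6 + 5; at 7: 7 + 5 = 12; next = 11
base 7: 11 = 7 + 4; at 8: 8 + 4 = 12; next = 11
base 8: 11 = 8 + 3; at 9: 9 + 3 = 12; next = 11

11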